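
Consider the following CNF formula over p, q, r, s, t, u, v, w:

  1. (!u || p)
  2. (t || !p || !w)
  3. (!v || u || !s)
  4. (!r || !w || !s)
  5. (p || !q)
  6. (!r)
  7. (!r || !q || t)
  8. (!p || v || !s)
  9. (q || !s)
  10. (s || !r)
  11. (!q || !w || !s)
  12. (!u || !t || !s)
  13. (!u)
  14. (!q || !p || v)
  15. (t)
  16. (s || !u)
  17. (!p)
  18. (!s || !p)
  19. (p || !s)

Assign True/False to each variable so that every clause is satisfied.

Unit propagation: (!r) forces r = False.
The clause (!u) is unit: u must be False.
Unit propagation: (t) forces t = True.
Unit propagation: (!p) forces p = False.
Unit propagation: (!q) forces q = False.
(!s) is a unit clause, so s = False.
v, w are now unconstrained; take v = True, w = False.
Check each clause:
  1. (!u || p) — !u is true.
  2. (!p || t || !w) — !w is true.
  3. (!s || !v || u) — !s is true.
  4. (!w || !s || !r) — !w is true.
  5. (!q || p) — !q is true.
  6. (!r) — !r is true.
  7. (!q || !r || t) — !r is true.
  8. (!s || !p || v) — !s is true.
  9. (!s || q) — !s is true.
  10. (!r || s) — !r is true.
  11. (!w || !q || !s) — !w is true.
  12. (!u || !s || !t) — !u is true.
  13. (!u) — !u is true.
  14. (!q || v || !p) — !q is true.
  15. (t) — t is true.
  16. (!u || s) — !u is true.
  17. (!p) — !p is true.
  18. (!s || !p) — !s is true.
  19. (!s || p) — !s is true.

p=F, q=F, r=F, s=F, t=T, u=F, v=T, w=F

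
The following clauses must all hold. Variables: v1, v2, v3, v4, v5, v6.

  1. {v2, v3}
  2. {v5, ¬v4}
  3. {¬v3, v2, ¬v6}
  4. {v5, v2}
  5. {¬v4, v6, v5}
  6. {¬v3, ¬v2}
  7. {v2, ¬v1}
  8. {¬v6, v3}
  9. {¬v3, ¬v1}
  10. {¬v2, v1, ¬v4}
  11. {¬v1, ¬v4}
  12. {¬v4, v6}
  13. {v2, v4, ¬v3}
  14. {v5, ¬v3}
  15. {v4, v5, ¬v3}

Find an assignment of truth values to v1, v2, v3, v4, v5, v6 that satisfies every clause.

v1 = True, v2 = True, v3 = False, v4 = False, v5 = True, v6 = False

Pure literal: v5 appears only positively; assign v5 = True.
Try v1 = True.
  then v2 is forced to True.
  then v3 is forced to False.
  then v6 is forced to False.
  then v4 is forced to False.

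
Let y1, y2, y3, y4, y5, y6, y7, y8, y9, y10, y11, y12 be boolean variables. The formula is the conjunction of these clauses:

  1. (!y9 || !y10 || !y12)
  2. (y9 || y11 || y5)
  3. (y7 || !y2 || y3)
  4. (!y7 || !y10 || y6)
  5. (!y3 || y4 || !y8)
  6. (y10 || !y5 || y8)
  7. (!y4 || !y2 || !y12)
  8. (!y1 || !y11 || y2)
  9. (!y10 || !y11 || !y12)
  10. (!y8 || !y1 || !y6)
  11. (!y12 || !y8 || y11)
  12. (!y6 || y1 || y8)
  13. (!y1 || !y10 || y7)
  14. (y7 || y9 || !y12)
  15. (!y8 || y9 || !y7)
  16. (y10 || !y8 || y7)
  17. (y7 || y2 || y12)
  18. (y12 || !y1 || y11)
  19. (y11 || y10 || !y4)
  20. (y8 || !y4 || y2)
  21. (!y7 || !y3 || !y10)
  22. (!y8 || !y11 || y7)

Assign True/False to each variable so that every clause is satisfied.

y1=False, y2=True, y3=False, y4=False, y5=True, y6=False, y7=True, y8=True, y9=True, y10=False, y11=False, y12=False

Set y1 = False and propagate.
Try y2 = True.
The remaining clauses are satisfied by y3 = False, y4 = False, y5 = True, y6 = False, y7 = True, y8 = True, y9 = True, y10 = False, y11 = False, y12 = False.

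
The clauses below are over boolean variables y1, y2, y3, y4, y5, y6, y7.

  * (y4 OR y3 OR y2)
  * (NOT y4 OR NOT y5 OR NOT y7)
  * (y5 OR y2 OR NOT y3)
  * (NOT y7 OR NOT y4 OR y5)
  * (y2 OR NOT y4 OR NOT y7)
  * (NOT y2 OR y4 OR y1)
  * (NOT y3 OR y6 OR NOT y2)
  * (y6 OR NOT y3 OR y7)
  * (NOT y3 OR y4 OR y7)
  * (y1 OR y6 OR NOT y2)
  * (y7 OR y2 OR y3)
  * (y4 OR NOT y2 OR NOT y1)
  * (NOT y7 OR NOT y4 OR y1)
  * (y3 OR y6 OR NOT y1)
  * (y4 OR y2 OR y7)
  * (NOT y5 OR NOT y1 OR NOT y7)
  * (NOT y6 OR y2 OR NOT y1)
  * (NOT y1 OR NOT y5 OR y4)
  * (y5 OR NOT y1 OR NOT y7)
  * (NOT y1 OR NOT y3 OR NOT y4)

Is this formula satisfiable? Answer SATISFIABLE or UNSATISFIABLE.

SATISFIABLE

Branch on y1: take y1 = False.
For the remaining variables, y2 = False, y3 = True, y4 = True, y5 = True, y6 = True, y7 = False works.
Every clause has at least one true literal under this assignment.
So y1=False, y2=False, y3=True, y4=True, y5=True, y6=True, y7=False is a satisfying assignment.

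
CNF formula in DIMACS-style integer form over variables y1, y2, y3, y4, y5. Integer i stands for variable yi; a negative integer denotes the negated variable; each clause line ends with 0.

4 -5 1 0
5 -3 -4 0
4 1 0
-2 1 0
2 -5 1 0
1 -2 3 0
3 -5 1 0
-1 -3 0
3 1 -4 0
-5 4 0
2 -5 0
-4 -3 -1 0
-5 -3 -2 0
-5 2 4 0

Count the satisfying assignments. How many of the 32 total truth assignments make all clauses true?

The models are:
  y1=1 y2=0 y3=0 y4=0 y5=0
  y1=1 y2=0 y3=0 y4=1 y5=0
  y1=1 y2=1 y3=0 y4=0 y5=0
  y1=1 y2=1 y3=0 y4=1 y5=0
  y1=1 y2=1 y3=0 y4=1 y5=1
That's 5 in total.

5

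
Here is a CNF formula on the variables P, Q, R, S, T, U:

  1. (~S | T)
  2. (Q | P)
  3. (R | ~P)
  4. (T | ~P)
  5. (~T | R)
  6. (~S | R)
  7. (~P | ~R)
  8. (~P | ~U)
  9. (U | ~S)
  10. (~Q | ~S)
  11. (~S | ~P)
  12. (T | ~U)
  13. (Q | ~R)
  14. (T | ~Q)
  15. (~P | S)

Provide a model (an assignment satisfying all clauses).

P=F, Q=T, R=T, S=F, T=T, U=T

Branch on P: take P = False.
  then Q is forced to True.
  then S is forced to False.
  then T is forced to True.
  then R is forced to True.
U is now unconstrained; take U = True.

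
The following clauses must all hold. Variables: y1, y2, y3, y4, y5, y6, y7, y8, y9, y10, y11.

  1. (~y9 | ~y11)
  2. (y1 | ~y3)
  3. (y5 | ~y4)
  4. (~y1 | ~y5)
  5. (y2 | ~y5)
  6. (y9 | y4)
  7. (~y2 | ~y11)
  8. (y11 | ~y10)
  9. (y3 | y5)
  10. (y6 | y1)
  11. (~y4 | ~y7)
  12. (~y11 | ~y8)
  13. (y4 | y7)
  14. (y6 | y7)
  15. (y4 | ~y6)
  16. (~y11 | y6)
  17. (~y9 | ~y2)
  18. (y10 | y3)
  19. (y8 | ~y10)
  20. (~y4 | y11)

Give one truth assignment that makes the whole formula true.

y1=T, y2=F, y3=T, y4=F, y5=F, y6=F, y7=T, y8=T, y9=T, y10=F, y11=F

Set y1 = True and propagate.
  then y5 is forced to False.
  then y4 is forced to False.
  then y9 is forced to True.
  then y11 is forced to False.
  then y10 is forced to False.
  then y3 is forced to True.
  then y7 is forced to True.
  then y6 is forced to False.
  then y2 is forced to False.
y8 is now unconstrained; take y8 = True.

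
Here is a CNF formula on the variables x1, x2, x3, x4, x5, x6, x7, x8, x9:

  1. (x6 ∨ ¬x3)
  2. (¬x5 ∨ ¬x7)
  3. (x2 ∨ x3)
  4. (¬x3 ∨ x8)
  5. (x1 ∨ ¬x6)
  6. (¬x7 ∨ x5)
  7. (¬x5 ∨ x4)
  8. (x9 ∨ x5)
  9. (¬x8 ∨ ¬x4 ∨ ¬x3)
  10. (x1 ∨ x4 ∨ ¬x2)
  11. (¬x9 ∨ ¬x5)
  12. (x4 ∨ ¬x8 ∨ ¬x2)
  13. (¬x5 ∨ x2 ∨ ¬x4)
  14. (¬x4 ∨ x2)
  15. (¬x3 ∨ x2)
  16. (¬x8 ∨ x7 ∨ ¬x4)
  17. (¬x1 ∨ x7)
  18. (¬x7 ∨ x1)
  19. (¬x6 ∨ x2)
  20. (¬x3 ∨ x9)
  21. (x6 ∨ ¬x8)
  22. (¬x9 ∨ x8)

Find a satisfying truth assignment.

Branch on x1: take x1 = False.
  then x6 is forced to False.
  then x3 is forced to False.
  then x2 is forced to True.
  then x4 is forced to True.
  then x7 is forced to False.
  then x8 is forced to False.
  then x9 is forced to False.
  then x5 is forced to True.
Check each clause:
  1. (¬x3 ∨ x6) — ¬x3 is true.
  2. (¬x5 ∨ ¬x7) — ¬x7 is true.
  3. (x3 ∨ x2) — x2 is true.
  4. (x8 ∨ ¬x3) — ¬x3 is true.
  5. (¬x6 ∨ x1) — ¬x6 is true.
  6. (x5 ∨ ¬x7) — ¬x7 is true.
  7. (x4 ∨ ¬x5) — x4 is true.
  8. (x5 ∨ x9) — x5 is true.
  9. (¬x4 ∨ ¬x3 ∨ ¬x8) — ¬x8 is true.
  10. (x4 ∨ ¬x2 ∨ x1) — x4 is true.
  11. (¬x5 ∨ ¬x9) — ¬x9 is true.
  12. (¬x8 ∨ x4 ∨ ¬x2) — ¬x8 is true.
  13. (x2 ∨ ¬x4 ∨ ¬x5) — x2 is true.
  14. (x2 ∨ ¬x4) — x2 is true.
  15. (x2 ∨ ¬x3) — x2 is true.
  16. (x7 ∨ ¬x8 ∨ ¬x4) — ¬x8 is true.
  17. (¬x1 ∨ x7) — ¬x1 is true.
  18. (¬x7 ∨ x1) — ¬x7 is true.
  19. (¬x6 ∨ x2) — x2 is true.
  20. (¬x3 ∨ x9) — ¬x3 is true.
  21. (¬x8 ∨ x6) — ¬x8 is true.
  22. (x8 ∨ ¬x9) — ¬x9 is true.

x1=False, x2=True, x3=False, x4=True, x5=True, x6=False, x7=False, x8=False, x9=False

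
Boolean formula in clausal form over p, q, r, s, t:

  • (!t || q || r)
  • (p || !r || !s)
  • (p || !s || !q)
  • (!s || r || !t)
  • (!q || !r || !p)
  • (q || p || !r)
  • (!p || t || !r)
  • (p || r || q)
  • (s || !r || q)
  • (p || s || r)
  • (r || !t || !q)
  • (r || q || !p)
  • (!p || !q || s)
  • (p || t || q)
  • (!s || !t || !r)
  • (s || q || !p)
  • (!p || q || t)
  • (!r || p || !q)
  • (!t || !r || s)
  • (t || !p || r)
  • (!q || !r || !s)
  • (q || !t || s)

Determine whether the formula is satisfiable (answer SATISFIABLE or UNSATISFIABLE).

UNSATISFIABLE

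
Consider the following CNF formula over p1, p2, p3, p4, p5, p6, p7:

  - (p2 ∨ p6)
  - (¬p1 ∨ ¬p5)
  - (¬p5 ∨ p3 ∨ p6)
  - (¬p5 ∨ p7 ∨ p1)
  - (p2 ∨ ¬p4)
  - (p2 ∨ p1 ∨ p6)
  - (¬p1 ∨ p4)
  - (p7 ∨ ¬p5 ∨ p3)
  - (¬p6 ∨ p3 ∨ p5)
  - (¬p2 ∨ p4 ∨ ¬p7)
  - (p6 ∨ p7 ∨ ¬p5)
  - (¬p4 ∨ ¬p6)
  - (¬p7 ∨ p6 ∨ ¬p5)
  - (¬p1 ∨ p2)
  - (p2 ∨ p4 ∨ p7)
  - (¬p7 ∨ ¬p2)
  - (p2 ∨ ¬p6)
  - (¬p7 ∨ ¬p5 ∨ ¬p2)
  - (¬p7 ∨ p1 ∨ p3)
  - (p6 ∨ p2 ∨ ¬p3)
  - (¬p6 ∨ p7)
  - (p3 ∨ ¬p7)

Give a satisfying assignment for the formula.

p1 = T, p2 = T, p3 = F, p4 = T, p5 = F, p6 = F, p7 = F

Check each clause:
  1. (p6 ∨ p2) — p2 is true.
  2. (¬p1 ∨ ¬p5) — ¬p5 is true.
  3. (p6 ∨ ¬p5 ∨ p3) — ¬p5 is true.
  4. (p1 ∨ p7 ∨ ¬p5) — p1 is true.
  5. (p2 ∨ ¬p4) — p2 is true.
  6. (p6 ∨ p1 ∨ p2) — p1 is true.
  7. (p4 ∨ ¬p1) — p4 is true.
  8. (p7 ∨ p3 ∨ ¬p5) — ¬p5 is true.
  9. (¬p6 ∨ p3 ∨ p5) — ¬p6 is true.
  10. (p4 ∨ ¬p2 ∨ ¬p7) — ¬p7 is true.
  11. (¬p5 ∨ p6 ∨ p7) — ¬p5 is true.
  12. (¬p4 ∨ ¬p6) — ¬p6 is true.
  13. (p6 ∨ ¬p5 ∨ ¬p7) — ¬p7 is true.
  14. (p2 ∨ ¬p1) — p2 is true.
  15. (p4 ∨ p2 ∨ p7) — p2 is true.
  16. (¬p7 ∨ ¬p2) — ¬p7 is true.
  17. (p2 ∨ ¬p6) — ¬p6 is true.
  18. (¬p5 ∨ ¬p7 ∨ ¬p2) — ¬p7 is true.
  19. (p3 ∨ p1 ∨ ¬p7) — ¬p7 is true.
  20. (p6 ∨ ¬p3 ∨ p2) — p2 is true.
  21. (¬p6 ∨ p7) — ¬p6 is true.
  22. (p3 ∨ ¬p7) — ¬p7 is true.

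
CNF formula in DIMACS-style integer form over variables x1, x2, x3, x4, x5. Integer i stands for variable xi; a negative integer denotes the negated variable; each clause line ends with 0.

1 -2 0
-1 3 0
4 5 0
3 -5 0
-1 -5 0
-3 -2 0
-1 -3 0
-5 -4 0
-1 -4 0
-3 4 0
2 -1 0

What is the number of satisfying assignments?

2

Satisfying assignments:
  x1=F x2=F x3=F x4=T x5=F
  x1=F x2=F x3=T x4=T x5=F
That's 2 in total.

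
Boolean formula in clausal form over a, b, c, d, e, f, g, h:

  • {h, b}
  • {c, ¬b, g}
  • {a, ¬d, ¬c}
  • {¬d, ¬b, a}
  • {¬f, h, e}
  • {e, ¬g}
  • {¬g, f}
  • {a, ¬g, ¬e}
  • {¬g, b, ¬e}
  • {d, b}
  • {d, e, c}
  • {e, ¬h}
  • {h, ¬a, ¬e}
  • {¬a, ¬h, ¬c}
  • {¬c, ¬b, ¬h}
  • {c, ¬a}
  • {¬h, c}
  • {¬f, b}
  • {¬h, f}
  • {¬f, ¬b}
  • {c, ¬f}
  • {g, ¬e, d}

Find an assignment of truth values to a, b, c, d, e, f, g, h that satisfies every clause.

a = F, b = T, c = T, d = F, e = F, f = F, g = F, h = F

Set a = False and propagate.
Set b = True and propagate.
  then d is forced to False.
  then f is forced to False.
  then g is forced to False.
  then c is forced to True.
  then h is forced to False.
  then e is forced to False.
Every clause has at least one true literal under this assignment.
Check each clause:
  1. {h, b} — b is true.
  2. {c, ¬b, g} — c is true.
  3. {¬c, a, ¬d} — ¬d is true.
  4. {¬b, a, ¬d} — ¬d is true.
  5. {h, e, ¬f} — ¬f is true.
  6. {¬g, e} — ¬g is true.
  7. {f, ¬g} — ¬g is true.
  8. {a, ¬g, ¬e} — ¬e is true.
  9. {¬g, ¬e, b} — ¬g is true.
  10. {d, b} — b is true.
  11. {c, d, e} — c is true.
  12. {e, ¬h} — ¬h is true.
  13. {¬e, ¬a, h} — ¬e is true.
  14. {¬a, ¬h, ¬c} — ¬h is true.
  15. {¬c, ¬h, ¬b} — ¬h is true.
  16. {¬a, c} — c is true.
  17. {¬h, c} — ¬h is true.
  18. {¬f, b} — ¬f is true.
  19. {¬h, f} — ¬h is true.
  20. {¬f, ¬b} — ¬f is true.
  21. {c, ¬f} — ¬f is true.
  22. {d, ¬e, g} — ¬e is true.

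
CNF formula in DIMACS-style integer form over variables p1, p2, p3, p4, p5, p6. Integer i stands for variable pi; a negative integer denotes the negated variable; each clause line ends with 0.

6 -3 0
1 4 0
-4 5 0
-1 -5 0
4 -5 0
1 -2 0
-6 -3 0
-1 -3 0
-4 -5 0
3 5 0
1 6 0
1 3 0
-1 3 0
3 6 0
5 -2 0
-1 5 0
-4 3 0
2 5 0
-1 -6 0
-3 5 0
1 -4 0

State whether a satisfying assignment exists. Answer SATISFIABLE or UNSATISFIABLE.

UNSATISFIABLE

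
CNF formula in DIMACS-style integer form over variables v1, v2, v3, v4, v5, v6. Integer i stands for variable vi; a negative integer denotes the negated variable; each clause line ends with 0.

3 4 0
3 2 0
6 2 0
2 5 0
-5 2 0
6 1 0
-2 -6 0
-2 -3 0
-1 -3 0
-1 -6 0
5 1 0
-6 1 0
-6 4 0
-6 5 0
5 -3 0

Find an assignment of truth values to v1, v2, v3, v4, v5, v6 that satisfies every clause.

v1=T, v2=T, v3=F, v4=T, v5=F, v6=F

Check each clause:
  1. (v4 | v3) — v4 is true.
  2. (v3 | v2) — v2 is true.
  3. (v6 | v2) — v2 is true.
  4. (v2 | v5) — v2 is true.
  5. (v2 | ~v5) — v2 is true.
  6. (v1 | v6) — v1 is true.
  7. (~v6 | ~v2) — ~v6 is true.
  8. (~v2 | ~v3) — ~v3 is true.
  9. (~v1 | ~v3) — ~v3 is true.
  10. (~v6 | ~v1) — ~v6 is true.
  11. (v1 | v5) — v1 is true.
  12. (~v6 | v1) — v1 is true.
  13. (v4 | ~v6) — ~v6 is true.
  14. (v5 | ~v6) — ~v6 is true.
  15. (v5 | ~v3) — ~v3 is true.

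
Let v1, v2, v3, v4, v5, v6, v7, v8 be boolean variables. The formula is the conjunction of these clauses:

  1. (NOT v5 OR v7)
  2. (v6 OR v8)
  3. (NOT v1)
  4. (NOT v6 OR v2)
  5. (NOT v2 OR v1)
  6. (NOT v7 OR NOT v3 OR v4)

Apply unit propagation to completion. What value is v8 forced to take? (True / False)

Unit clause (NOT v1) sets v1 = False.
(NOT v2 OR v1): since v1 = False, the clause reduces to (NOT v2). v2 = False.
(v2 OR NOT v6) with v2 = False leaves only NOT v6, so v6 = False.
(v8 OR v6) with v6 = False leaves only v8, so v8 = True.

True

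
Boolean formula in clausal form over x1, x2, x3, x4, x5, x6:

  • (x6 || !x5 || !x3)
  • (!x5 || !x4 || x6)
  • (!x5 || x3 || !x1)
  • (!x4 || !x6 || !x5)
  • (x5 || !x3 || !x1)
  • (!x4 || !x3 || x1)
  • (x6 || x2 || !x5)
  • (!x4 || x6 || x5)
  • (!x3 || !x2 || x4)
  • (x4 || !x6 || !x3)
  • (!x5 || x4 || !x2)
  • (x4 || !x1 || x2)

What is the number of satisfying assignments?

12

Split on x4, then x5.
  x4=T, x5=T: a clause becomes empty — 0.
  x4=T, x5=F: remaining (x1,x2,x3,x6) ∈ {(F,F,F,T); (F,T,F,T); (T,F,F,T); (T,T,F,T)} — 4.
  x4=F, x5=T: remaining (x1,x2,x3,x6) ∈ {(F,F,F,T)} — 1.
  x4=F, x5=F: 7 of the 16 assignments to (x1,x2,x3,x6) work.
Total: 0 + 4 + 1 + 7 = 12.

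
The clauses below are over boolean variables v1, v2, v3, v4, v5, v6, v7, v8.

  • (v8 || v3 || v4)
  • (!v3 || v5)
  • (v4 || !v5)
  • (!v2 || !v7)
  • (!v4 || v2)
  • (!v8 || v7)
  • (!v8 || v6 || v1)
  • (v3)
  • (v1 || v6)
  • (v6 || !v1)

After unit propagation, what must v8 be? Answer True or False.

False

(v3) is a unit clause: v3 = True.
From (!v3 || v5) and v3 = True: v5 = True.
(v4 || !v5): since v5 = True, the clause reduces to (v4). v4 = True.
In (!v4 || v2), !v4 is now false; v2 must hold, so v2 = True.
(!v7 || !v2) with v2 = True leaves only !v7, so v7 = False.
(v7 || !v8): since v7 = False, the clause reduces to (!v8). v8 = False.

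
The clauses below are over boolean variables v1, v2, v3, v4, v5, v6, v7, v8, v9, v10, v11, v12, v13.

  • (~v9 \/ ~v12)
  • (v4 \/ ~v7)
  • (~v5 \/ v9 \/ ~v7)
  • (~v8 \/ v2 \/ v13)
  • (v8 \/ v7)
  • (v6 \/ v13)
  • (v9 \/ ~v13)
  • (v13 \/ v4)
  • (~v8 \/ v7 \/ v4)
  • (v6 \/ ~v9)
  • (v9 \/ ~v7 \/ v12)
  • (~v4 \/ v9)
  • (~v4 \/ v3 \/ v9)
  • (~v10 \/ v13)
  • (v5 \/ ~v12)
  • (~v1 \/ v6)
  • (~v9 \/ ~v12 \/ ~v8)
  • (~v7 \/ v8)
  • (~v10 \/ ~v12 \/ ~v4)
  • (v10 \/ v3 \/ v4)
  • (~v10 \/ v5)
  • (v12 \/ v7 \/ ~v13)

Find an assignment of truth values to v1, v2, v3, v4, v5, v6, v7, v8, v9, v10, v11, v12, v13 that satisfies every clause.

v1=F, v2=T, v3=T, v4=T, v5=T, v6=T, v7=T, v8=T, v9=T, v10=T, v11=F, v12=F, v13=T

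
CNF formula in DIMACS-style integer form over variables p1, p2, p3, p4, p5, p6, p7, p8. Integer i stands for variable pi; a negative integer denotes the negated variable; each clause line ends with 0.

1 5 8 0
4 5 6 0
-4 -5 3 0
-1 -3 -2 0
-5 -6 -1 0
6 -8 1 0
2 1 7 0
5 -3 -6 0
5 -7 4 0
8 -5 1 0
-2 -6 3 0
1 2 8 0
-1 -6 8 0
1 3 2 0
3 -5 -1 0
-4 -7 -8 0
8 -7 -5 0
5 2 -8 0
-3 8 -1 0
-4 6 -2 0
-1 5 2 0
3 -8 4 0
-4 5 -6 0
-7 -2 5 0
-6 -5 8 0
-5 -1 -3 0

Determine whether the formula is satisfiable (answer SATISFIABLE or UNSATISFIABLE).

SATISFIABLE

Set p1 = False and propagate.
The remaining clauses are satisfied by p2 = True, p3 = True, p4 = True, p5 = True, p6 = True, p7 = False, p8 = True.
Every clause has at least one true literal under this assignment.
So p1 = False, p2 = True, p3 = True, p4 = True, p5 = True, p6 = True, p7 = False, p8 = True is a satisfying assignment.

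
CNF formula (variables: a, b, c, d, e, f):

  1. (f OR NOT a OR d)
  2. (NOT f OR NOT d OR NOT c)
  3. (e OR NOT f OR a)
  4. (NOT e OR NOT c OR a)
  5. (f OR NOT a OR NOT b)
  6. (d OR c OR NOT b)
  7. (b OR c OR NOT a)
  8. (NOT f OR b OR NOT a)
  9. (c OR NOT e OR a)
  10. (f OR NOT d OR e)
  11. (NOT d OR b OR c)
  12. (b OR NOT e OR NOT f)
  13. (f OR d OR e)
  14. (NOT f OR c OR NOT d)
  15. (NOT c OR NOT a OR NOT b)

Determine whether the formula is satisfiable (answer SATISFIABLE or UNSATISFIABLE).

Set a = True and propagate.
The remaining clauses are satisfied by b = False, c = True, d = True, e = True, f = False.
So a=1  b=0  c=1  d=1  e=1  f=0 is a satisfying assignment.

SATISFIABLE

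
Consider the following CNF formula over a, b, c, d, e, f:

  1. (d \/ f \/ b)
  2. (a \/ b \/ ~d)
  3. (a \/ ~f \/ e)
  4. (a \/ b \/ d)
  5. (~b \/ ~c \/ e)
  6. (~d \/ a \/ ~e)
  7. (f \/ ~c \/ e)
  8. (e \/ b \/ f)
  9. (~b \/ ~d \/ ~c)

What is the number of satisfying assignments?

26

Split on b, then d.
  b=1, d=1: 5 of the 16 assignments to (a,c,e,f) work.
  b=1, d=0: 11 of the 16 assignments to (a,c,e,f) work.
  b=0, d=1: c free; 3 ways for (a,e,f) × 2^1 = 6.
  b=0, d=0: remaining (a,c,e,f) ∈ {(1,0,0,1); (1,0,1,1); (1,1,0,1); (1,1,1,1)} — 4.
Total: 5 + 11 + 6 + 4 = 26.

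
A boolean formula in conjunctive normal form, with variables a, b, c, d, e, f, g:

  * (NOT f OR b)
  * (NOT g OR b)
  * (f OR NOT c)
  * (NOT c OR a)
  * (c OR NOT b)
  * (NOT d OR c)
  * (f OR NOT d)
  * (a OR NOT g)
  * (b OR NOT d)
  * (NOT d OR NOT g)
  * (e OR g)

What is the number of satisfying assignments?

6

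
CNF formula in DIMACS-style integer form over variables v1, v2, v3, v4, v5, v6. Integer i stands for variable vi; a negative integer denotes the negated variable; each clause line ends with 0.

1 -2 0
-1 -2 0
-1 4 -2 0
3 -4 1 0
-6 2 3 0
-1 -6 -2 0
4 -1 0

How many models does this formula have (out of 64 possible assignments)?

16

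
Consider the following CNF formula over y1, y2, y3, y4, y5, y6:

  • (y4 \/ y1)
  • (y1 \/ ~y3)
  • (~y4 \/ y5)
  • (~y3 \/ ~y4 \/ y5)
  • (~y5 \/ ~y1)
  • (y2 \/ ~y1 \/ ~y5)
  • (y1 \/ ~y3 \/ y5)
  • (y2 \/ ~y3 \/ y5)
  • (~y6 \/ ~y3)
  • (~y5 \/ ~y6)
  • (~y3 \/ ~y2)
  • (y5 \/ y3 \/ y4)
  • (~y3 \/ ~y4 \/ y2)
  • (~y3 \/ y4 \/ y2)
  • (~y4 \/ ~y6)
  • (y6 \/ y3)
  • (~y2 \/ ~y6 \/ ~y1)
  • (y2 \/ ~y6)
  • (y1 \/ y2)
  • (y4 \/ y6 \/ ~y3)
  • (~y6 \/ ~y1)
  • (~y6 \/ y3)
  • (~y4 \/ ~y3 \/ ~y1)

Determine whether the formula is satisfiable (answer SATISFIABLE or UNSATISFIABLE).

y3 = True:
  propagation gives y1=True, y5=False, y4=False, y2=True; an empty clause results — contradiction.
y3 = False:
  propagation gives y6=True; an empty clause results — contradiction.
Every branch closes, so no satisfying assignment exists.

UNSATISFIABLE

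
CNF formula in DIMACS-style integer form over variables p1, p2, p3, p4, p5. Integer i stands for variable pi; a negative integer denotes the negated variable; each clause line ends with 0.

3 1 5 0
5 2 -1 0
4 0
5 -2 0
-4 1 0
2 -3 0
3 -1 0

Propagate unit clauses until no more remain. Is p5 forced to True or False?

(p4) stands alone — p4 = True.
(~p4 | p1): since p4 = True, the clause reduces to (p1). p1 = True.
(p3 | ~p1): since p1 = True, the clause reduces to (p3). p3 = True.
(~p3 | p2) with p3 = True leaves only p2, so p2 = True.
(p5 | ~p2): since p2 = True, the clause reduces to (p5). p5 = True.

True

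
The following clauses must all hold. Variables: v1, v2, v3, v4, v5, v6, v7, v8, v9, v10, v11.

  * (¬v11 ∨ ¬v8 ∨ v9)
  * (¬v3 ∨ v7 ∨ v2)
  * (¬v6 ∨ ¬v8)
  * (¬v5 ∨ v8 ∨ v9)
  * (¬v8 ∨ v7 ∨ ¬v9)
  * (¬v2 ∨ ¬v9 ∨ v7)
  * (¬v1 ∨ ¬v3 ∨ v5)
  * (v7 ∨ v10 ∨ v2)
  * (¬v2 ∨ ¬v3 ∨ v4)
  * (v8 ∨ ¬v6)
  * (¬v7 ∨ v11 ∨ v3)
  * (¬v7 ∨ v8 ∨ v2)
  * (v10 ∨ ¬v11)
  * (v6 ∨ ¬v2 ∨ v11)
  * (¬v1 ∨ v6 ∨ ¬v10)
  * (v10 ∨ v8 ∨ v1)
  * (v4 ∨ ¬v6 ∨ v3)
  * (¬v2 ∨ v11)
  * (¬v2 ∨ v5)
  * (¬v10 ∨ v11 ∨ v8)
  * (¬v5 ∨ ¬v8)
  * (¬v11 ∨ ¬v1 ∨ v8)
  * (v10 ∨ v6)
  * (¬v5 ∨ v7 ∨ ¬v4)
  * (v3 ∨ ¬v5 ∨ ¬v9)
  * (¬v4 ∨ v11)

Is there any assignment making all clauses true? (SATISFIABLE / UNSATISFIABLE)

SATISFIABLE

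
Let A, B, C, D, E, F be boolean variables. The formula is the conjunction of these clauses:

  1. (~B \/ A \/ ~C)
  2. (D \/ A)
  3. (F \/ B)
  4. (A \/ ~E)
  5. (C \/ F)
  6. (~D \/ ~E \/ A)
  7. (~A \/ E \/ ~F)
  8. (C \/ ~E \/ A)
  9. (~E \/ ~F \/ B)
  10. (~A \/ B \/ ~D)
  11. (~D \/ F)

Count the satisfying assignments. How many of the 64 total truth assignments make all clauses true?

Case analysis on A and E:
  A=1, E=1: 5 of the 16 assignments to (B,C,D,F) work.
  A=1, E=0: remaining (B,C,D,F) ∈ {(1,1,0,0)} — 1.
  A=0, E=1: a clause becomes empty — 0.
  A=0, E=0: remaining (B,C,D,F) ∈ {(0,0,1,1); (0,1,1,1); (1,0,1,1)} — 3.
Total: 5 + 1 + 0 + 3 = 9.

9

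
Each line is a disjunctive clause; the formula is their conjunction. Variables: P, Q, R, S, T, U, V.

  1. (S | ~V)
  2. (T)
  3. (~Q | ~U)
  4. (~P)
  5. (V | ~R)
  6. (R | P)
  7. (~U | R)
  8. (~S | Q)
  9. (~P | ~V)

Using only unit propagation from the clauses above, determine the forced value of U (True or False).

False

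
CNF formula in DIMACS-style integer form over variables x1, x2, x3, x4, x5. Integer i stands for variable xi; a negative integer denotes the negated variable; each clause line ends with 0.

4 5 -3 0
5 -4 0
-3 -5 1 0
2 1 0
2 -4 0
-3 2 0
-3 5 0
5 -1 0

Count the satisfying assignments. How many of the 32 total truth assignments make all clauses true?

8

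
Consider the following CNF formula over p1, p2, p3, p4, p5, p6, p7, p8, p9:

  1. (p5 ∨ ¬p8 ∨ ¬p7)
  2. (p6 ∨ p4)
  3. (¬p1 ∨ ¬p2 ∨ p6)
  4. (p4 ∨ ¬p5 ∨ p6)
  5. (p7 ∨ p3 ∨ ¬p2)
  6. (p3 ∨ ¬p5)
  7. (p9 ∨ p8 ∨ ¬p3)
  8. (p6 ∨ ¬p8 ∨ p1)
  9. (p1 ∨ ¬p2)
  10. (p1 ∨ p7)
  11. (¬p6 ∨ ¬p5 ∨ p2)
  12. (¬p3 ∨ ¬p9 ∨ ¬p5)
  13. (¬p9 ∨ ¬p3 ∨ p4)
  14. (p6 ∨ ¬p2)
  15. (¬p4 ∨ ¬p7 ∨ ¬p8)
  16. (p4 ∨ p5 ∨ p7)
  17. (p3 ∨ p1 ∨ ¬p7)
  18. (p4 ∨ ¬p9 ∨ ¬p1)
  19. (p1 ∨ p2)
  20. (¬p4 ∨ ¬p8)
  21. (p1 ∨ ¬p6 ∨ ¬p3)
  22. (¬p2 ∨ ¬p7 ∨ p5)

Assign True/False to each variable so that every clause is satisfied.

p1 = T, p2 = F, p3 = F, p4 = T, p5 = F, p6 = T, p7 = F, p8 = F, p9 = T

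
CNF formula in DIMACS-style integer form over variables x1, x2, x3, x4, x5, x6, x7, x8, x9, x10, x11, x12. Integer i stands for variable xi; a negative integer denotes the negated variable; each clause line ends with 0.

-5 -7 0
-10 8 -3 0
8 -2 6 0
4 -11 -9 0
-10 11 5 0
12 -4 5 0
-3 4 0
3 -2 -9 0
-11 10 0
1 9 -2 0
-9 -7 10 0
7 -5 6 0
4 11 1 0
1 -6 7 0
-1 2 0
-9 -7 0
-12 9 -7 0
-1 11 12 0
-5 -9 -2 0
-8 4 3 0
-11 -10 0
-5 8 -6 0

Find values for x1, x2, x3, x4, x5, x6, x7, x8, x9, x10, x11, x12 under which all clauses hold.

x1 = F, x2 = F, x3 = T, x4 = T, x5 = F, x6 = F, x7 = F, x8 = T, x9 = F, x10 = F, x11 = F, x12 = T

Set x1 = False and propagate.
Branch on x2: take x2 = False.
For the remaining variables, x3 = True, x4 = True, x5 = False, x6 = False, x7 = False, x8 = True, x9 = False, x10 = False, x11 = False, x12 = True works.
Every clause has at least one true literal under this assignment.
Check each clause:
  1. {¬x5, ¬x7} — ¬x7 is true.
  2. {¬x10, x8, ¬x3} — x8 is true.
  3. {x8, ¬x2, x6} — x8 is true.
  4. {¬x9, x4, ¬x11} — x4 is true.
  5. {x5, ¬x10, x11} — ¬x10 is true.
  6. {¬x4, x5, x12} — x12 is true.
  7. {x4, ¬x3} — x4 is true.
  8. {¬x2, x3, ¬x9} — x3 is true.
  9. {¬x11, x10} — ¬x11 is true.
  10. {x9, ¬x2, x1} — ¬x2 is true.
  11. {¬x9, x10, ¬x7} — ¬x7 is true.
  12. {¬x5, x6, x7} — ¬x5 is true.
  13. {x11, x4, x1} — x4 is true.
  14. {x7, ¬x6, x1} — ¬x6 is true.
  15. {¬x1, x2} — ¬x1 is true.
  16. {¬x7, ¬x9} — ¬x7 is true.
  17. {x9, ¬x7, ¬x12} — ¬x7 is true.
  18. {x11, ¬x1, x12} — x12 is true.
  19. {¬x5, ¬x2, ¬x9} — ¬x5 is true.
  20. {¬x8, x4, x3} — x3 is true.
  21. {¬x10, ¬x11} — ¬x11 is true.
  22. {¬x5, x8, ¬x6} — x8 is true.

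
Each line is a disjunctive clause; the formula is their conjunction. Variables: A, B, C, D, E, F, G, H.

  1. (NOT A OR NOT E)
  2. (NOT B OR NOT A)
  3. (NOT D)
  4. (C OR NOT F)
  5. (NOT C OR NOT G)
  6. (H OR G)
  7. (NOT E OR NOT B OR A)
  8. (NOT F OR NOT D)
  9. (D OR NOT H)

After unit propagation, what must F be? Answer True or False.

False

(NOT D) is a unit clause: D = False.
From (NOT H OR D) and D = False: H = False.
(G OR H): since H = False, the clause reduces to (G). G = True.
From (NOT G OR NOT C) and G = True: C = False.
In (C OR NOT F), C is now false; NOT F must hold, so F = False.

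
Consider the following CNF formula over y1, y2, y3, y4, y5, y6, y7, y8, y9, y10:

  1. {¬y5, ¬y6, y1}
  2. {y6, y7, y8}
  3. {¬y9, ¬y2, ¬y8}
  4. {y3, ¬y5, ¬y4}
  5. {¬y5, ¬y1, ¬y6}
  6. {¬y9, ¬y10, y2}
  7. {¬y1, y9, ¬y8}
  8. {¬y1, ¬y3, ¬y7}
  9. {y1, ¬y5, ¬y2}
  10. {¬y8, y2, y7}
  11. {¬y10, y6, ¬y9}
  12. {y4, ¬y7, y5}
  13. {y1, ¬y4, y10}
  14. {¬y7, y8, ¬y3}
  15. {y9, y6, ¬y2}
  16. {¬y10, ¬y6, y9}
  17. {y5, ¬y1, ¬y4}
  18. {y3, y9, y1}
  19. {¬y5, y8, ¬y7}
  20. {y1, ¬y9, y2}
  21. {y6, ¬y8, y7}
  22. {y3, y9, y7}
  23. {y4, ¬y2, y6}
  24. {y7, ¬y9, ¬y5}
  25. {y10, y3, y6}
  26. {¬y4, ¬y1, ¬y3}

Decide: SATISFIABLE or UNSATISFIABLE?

SATISFIABLE

Try y1 = False.
Branch on y2: take y2 = False.
  then y9 is forced to False.
  then y3 is forced to True.
The remaining clauses are satisfied by y4 = False, y5 = False, y6 = True, y7 = False, y8 = False, y10 = False.
So y1=F, y2=F, y3=T, y4=F, y5=F, y6=T, y7=F, y8=F, y9=F, y10=F is a satisfying assignment.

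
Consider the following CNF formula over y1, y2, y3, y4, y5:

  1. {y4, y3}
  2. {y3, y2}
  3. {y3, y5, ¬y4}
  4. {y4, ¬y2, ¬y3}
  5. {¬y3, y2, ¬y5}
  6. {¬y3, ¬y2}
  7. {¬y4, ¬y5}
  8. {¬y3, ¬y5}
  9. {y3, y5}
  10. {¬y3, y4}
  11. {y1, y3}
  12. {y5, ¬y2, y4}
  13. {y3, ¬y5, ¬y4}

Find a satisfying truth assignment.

y1=True, y2=False, y3=True, y4=True, y5=False

Check each clause:
  1. {y4, y3} — y3 is true.
  2. {y3, y2} — y3 is true.
  3. {y5, ¬y4, y3} — y3 is true.
  4. {¬y2, y4, ¬y3} — y4 is true.
  5. {y2, ¬y3, ¬y5} — ¬y5 is true.
  6. {¬y2, ¬y3} — ¬y2 is true.
  7. {¬y5, ¬y4} — ¬y5 is true.
  8. {¬y3, ¬y5} — ¬y5 is true.
  9. {y3, y5} — y3 is true.
  10. {y4, ¬y3} — y4 is true.
  11. {y3, y1} — y1 is true.
  12. {y4, y5, ¬y2} — y4 is true.
  13. {¬y5, y3, ¬y4} — y3 is true.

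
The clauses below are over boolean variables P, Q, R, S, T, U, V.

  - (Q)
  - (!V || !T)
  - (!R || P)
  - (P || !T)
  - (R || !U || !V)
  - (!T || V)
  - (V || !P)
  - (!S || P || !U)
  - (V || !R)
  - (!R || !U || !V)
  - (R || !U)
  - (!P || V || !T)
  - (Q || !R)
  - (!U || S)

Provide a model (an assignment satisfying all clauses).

(Q) is a unit clause, so Q = True.
T occurs only negated in the remaining clauses — set T = False.
Pure literal: U appears only negated; assign U = False.
Set P = True and propagate.
  then V is forced to True.
R, S are now unconstrained; take R = True, S = False.

P=T, Q=T, R=T, S=F, T=F, U=F, V=T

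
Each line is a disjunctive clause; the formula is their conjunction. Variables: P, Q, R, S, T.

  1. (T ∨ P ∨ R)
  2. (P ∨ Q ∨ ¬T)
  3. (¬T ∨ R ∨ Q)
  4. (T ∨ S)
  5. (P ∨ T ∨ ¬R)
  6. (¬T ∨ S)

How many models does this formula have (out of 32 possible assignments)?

9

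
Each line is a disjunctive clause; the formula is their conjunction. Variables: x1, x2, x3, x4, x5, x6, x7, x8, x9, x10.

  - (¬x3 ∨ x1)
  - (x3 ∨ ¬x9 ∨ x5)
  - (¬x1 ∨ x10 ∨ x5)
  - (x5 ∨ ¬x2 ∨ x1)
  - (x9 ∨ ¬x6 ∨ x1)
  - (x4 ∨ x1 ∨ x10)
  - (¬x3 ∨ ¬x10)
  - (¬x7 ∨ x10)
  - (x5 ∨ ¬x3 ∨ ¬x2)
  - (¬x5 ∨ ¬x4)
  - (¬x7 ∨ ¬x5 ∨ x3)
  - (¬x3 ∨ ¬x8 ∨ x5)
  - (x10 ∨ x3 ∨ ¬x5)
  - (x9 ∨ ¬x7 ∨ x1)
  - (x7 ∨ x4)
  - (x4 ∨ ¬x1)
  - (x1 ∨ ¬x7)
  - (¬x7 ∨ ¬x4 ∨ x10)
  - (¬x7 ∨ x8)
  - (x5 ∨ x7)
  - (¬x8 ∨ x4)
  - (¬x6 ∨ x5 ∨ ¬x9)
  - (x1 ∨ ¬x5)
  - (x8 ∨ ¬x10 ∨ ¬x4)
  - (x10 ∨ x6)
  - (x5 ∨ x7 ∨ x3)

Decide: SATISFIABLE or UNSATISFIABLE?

Try x1 = True.
  then x4 is forced to True.
  then x5 is forced to False.
  then x10 is forced to True.
  then x3 is forced to False.
  then x9 is forced to False.
  then x7 is forced to True.
  then x8 is forced to True.
x2, x6 are now unconstrained; take x2 = True, x6 = True.
So x1=1, x2=1, x3=0, x4=1, x5=0, x6=1, x7=1, x8=1, x9=0, x10=1 is a satisfying assignment.

SATISFIABLE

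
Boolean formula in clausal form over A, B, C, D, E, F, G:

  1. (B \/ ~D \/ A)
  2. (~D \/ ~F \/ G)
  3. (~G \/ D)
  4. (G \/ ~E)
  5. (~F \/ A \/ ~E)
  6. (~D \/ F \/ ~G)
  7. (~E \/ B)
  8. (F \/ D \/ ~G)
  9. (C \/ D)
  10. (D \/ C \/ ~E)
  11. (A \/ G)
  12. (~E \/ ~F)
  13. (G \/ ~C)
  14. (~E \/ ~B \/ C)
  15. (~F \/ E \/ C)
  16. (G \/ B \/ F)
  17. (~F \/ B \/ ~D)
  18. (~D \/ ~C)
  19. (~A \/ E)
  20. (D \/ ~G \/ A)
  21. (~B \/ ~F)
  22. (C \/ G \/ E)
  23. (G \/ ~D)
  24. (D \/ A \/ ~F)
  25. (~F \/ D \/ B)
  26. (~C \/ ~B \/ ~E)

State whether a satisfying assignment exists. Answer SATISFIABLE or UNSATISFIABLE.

UNSATISFIABLE

D = True:
  propagation gives C=False, G=True, F=True, E=False; an empty clause results — contradiction.
D = False:
  propagation gives G=False, E=False, C=True; an empty clause results — contradiction.
Every branch closes, so no satisfying assignment exists.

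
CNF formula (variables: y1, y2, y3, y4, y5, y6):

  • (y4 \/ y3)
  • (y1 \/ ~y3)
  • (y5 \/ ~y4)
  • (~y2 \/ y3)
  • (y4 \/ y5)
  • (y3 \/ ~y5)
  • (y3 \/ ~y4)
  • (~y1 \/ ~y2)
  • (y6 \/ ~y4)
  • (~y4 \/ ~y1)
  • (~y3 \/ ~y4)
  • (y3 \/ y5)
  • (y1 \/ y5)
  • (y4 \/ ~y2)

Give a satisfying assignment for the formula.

y2 occurs only negated in the remaining clauses — set y2 = False.
Branch on y1: take y1 = True.
  then y4 is forced to False.
  then y3 is forced to True.
  then y5 is forced to True.
y6 is now unconstrained; take y6 = False.

y1=True  y2=False  y3=True  y4=False  y5=True  y6=False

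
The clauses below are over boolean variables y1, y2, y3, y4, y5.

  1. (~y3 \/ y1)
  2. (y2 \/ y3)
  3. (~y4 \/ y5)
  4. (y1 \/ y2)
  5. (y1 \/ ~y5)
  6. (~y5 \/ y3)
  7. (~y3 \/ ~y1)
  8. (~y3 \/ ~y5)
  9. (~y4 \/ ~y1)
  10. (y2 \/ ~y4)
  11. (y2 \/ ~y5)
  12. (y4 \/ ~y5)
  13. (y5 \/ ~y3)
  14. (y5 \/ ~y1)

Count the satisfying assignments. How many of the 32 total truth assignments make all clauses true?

The models are:
  y1=F y2=T y3=F y4=F y5=F
That's 1 in total.

1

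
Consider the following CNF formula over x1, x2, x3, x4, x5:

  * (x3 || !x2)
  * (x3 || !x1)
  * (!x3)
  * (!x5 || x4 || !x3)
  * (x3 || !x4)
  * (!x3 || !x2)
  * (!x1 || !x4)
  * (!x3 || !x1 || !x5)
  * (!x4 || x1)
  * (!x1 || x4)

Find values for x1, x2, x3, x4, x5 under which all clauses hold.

Unit propagation: (!x3) forces x3 = False.
Unit propagation: (!x2) forces x2 = False.
(!x1) is a unit clause, so x1 = False.
The clause (!x4) is unit: x4 must be False.
x5 is now unconstrained; take x5 = False.

x1=0  x2=0  x3=0  x4=0  x5=0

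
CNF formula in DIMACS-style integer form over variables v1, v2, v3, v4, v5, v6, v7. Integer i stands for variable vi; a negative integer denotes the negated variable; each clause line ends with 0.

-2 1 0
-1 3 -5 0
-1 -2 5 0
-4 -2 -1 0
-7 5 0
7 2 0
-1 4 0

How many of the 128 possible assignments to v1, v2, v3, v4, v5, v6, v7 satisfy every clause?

10

Split on v1, then v2.
  v1=T, v2=T: a clause becomes empty — 0.
  v1=T, v2=F: remaining (v3,v4,v5,v6,v7) ∈ {(T,T,T,F,T); (T,T,T,T,T)} — 2.
  v1=F, v2=T: a clause becomes empty — 0.
  v1=F, v2=F: forces v5=T; v7=T; v3, v4, v6 free → 2^3 = 8.
Total: 0 + 2 + 0 + 8 = 10.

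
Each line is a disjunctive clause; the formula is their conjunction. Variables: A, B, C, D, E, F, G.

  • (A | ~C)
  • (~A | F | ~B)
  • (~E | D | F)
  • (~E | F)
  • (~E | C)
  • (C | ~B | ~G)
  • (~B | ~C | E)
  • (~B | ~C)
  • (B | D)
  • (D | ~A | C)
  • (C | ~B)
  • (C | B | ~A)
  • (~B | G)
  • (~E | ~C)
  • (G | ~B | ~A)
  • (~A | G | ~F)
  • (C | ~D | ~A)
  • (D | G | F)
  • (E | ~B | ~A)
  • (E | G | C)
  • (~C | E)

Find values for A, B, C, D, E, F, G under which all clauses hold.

A=False, B=False, C=False, D=True, E=False, F=False, G=True

Check each clause:
  1. (~C | A) — ~C is true.
  2. (F | ~B | ~A) — ~A is true.
  3. (~E | F | D) — ~E is true.
  4. (F | ~E) — ~E is true.
  5. (~E | C) — ~E is true.
  6. (~G | ~B | C) — ~B is true.
  7. (~B | ~C | E) — ~C is true.
  8. (~B | ~C) — ~C is true.
  9. (D | B) — D is true.
  10. (D | ~A | C) — D is true.
  11. (C | ~B) — ~B is true.
  12. (~A | B | C) — ~A is true.
  13. (G | ~B) — ~B is true.
  14. (~E | ~C) — ~E is true.
  15. (~B | ~A | G) — ~B is true.
  16. (~F | G | ~A) — ~F is true.
  17. (C | ~A | ~D) — ~A is true.
  18. (F | D | G) — D is true.
  19. (E | ~A | ~B) — ~B is true.
  20. (G | C | E) — G is true.
  21. (E | ~C) — ~C is true.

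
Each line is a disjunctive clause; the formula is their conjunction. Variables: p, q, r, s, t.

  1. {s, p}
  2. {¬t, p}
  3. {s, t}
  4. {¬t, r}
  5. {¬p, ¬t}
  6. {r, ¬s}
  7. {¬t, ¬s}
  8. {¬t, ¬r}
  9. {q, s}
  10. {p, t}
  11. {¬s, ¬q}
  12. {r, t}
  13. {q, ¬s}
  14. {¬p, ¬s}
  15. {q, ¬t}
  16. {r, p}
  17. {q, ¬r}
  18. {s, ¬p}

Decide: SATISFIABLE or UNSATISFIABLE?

s = True:
  propagation gives r=True, t=False, p=True; an empty clause results — contradiction.
s = False:
  propagation gives p=True; an empty clause results — contradiction.
Every branch closes, so no satisfying assignment exists.

UNSATISFIABLE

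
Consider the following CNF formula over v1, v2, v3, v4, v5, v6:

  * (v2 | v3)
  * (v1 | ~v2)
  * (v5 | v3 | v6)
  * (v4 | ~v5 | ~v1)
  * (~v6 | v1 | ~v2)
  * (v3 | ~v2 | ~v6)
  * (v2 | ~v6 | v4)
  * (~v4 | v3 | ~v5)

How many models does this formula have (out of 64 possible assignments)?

Case analysis on v2 and v3:
  v2=T, v3=T: v6 free; 3 ways for (v1,v4,v5) × 2^1 = 6.
  v2=T, v3=F: a clause becomes empty — 0.
  v2=F, v3=T: 11 of the 16 assignments to (v1,v4,v5,v6) work.
  v2=F, v3=F: a clause becomes empty — 0.
Total: 6 + 0 + 11 + 0 = 17.

17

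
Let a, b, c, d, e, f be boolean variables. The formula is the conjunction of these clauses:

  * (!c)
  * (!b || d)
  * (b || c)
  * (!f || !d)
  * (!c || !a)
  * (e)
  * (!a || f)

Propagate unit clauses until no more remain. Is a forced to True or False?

(!c) stands alone — c = False.
In (b || c), c is now false; b must hold, so b = True.
From (d || !b) and b = True: d = True.
In (!d || !f), !d is now false; !f must hold, so f = False.
(e) stands alone — e = True.
(!a || f) with f = False leaves only !a, so a = False.

False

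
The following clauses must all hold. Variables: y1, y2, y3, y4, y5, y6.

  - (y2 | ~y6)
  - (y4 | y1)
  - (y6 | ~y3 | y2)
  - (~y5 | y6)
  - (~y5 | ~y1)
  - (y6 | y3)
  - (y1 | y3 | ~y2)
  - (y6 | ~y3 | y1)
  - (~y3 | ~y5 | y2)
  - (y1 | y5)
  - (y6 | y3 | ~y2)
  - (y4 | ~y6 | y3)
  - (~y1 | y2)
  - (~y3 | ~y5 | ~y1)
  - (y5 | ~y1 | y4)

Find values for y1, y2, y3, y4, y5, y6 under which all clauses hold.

y1=T, y2=T, y3=T, y4=T, y5=F, y6=T

Check each clause:
  1. (~y6 | y2) — y2 is true.
  2. (y1 | y4) — y1 is true.
  3. (~y3 | y6 | y2) — y2 is true.
  4. (y6 | ~y5) — ~y5 is true.
  5. (~y1 | ~y5) — ~y5 is true.
  6. (y3 | y6) — y3 is true.
  7. (~y2 | y3 | y1) — y1 is true.
  8. (~y3 | y6 | y1) — y1 is true.
  9. (y2 | ~y5 | ~y3) — y2 is true.
  10. (y5 | y1) — y1 is true.
  11. (~y2 | y3 | y6) — y3 is true.
  12. (~y6 | y3 | y4) — y3 is true.
  13. (~y1 | y2) — y2 is true.
  14. (~y1 | ~y3 | ~y5) — ~y5 is true.
  15. (y5 | y4 | ~y1) — y4 is true.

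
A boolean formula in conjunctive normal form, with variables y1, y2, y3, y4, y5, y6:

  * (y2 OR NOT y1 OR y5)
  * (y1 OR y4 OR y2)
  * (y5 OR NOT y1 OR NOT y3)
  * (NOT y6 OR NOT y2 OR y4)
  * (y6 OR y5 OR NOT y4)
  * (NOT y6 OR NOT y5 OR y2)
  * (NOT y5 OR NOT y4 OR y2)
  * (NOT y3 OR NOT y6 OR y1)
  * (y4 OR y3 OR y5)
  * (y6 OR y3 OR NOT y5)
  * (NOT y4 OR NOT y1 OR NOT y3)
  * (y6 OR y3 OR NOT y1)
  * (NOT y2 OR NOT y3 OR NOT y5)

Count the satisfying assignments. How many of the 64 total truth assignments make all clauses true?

The models are:
  y1=0 y2=0 y3=0 y4=1 y5=0 y6=1
  y1=0 y2=1 y3=0 y4=1 y5=0 y6=1
  y1=0 y2=1 y3=0 y4=1 y5=1 y6=1
  y1=0 y2=1 y3=1 y4=0 y5=0 y6=0
  y1=1 y2=0 y3=1 y4=0 y5=1 y6=0
  y1=1 y2=1 y3=0 y4=1 y5=0 y6=1
  y1=1 y2=1 y3=0 y4=1 y5=1 y6=1
That's 7 in total.

7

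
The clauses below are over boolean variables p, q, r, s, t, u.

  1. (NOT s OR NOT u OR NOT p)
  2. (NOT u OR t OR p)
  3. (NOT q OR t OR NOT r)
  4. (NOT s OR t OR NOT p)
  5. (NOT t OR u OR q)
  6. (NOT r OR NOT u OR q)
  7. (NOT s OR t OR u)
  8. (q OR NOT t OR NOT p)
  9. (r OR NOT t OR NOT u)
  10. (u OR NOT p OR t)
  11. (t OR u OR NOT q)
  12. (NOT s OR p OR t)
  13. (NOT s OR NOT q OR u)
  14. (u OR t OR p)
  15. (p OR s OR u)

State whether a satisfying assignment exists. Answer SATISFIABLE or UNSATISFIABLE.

Set p = True and propagate.
Try q = True.
For the remaining variables, r = False, s = False, t = False, u = True works.
Every clause has at least one true literal under this assignment.
So p=True, q=True, r=False, s=False, t=False, u=True is a satisfying assignment.

SATISFIABLE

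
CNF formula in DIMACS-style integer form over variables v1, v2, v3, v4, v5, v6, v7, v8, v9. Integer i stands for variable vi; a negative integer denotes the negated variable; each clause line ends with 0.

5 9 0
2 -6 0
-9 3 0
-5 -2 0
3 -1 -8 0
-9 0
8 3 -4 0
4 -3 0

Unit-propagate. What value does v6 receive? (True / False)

False

(NOT v9) stands alone — v9 = False.
From (v9 OR v5) and v9 = False: v5 = True.
From (NOT v2 OR NOT v5) and v5 = True: v2 = False.
(NOT v6 OR v2): since v2 = False, the clause reduces to (NOT v6). v6 = False.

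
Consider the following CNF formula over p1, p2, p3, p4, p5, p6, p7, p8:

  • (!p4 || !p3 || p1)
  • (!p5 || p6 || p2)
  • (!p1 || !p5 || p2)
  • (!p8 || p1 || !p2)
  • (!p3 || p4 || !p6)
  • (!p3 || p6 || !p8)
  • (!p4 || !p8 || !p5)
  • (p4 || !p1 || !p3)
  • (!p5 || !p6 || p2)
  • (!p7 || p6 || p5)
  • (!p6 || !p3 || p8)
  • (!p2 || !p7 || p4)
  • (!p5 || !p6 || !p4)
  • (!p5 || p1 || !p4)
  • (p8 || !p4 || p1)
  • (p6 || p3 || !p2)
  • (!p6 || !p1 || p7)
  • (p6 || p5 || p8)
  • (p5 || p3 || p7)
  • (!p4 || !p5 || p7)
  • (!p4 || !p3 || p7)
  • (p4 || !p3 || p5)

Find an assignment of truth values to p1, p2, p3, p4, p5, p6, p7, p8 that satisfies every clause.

p1=False, p2=True, p3=False, p4=False, p5=True, p6=True, p7=False, p8=False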